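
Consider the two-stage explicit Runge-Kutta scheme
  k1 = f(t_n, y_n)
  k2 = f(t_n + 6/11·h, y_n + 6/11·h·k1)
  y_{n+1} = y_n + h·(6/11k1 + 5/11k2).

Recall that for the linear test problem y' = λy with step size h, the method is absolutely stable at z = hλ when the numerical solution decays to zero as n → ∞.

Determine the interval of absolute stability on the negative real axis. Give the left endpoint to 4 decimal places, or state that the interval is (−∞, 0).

(-4.0333, 0).

On y'=λy, z=hλ:
  k1=λy_n ⇒ h·k1=z·y_n;  k2=λ(1+6/11z)y_n ⇒ h·k2=z(1+6/11z)y_n
  y_{n+1}/y_n = 1 + 6/11z + 5/11z(1+6/11z) = 1 + z + 30/121z²
  ⇒ R(z) = 1 + z + 30/121z².

Solve |R(x)|<1 on ℝ⁻.
x=-0.65: |R|=0.4548
R=1: x+30/121x²=0 ⇒ x=−121/30=-4.0333; min R=1−1/(4·30/121)=-0.0083>−1
Confirm numerically:
  x=-3.547: |R|=0.57231 <1
  x=-3.197: |R|=0.33708 <1
  x=-2.871: |R|=0.17263 <1
  x=-4.553: |R|=1.58662 >1
  x=-4.401: |R|=1.40118 >1
  x=-4.146: |R|=1.11581 >1
So |R|<1 on (-4.0333, 0).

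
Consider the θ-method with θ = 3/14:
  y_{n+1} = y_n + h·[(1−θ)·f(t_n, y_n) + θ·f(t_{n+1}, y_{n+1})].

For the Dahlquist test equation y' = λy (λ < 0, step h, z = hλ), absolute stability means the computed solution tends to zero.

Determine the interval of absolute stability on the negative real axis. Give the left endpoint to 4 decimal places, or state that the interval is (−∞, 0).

z∈(-3.5000,0).

With y'=λy (z=hλ):
  y_{n+1} = y_n + z·[11/14·y_n + 3/14·y_{n+1}] ⇒ (1 − 3/14z)y_{n+1} = (1 + 11/14z)y_n
  ⇒ R(z) = (1 + 11/14z)/(1 − 3/14z).

Solve |R(x)|<1 on ℝ⁻.
x=-1.35: |R|=0.0471
R=−1: 1+11/14x = −1+3/14x ⇒ -4/7x=2 ⇒ x=2/(-4/7)=-3.5000
Confirm numerically:
  x=-3.141: |R|=0.87739 <1
  x=-2.646: |R|=0.68858 <1
  x=-2.128: |R|=0.46154 <1
  x=-2.036: |R|=0.41755 <1
  x=-4.059: |R|=1.17084 >1
  x=-3.948: |R|=1.13868 >1
  x=-3.658: |R|=1.05061 >1
Stable set (-3.5000, 0).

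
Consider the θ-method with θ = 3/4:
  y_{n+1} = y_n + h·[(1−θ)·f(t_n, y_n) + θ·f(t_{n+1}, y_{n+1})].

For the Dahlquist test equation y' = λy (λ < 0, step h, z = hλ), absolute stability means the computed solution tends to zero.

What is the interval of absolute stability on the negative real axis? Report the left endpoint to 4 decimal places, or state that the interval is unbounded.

(−∞, 0) — no finite endpoint.

Set f=λy, z=hλ:
  y_{n+1} = y_n + z·[1/4·y_n + 3/4·y_{n+1}] ⇒ (1 − 3/4z)y_{n+1} = (1 + 1/4z)y_n
  Hence R(z) = (1 + 1/4z)/(1 − 3/4z).

Need |R(x)|<1, x<0.
x=-1.22: |R|=0.3629
x=-2: |R|=0.2000
x=-10: |R|=0.1765
x=-100: |R|=0.3158
θ=3/4≥1/2 ⇒ |1+1/4x|<|1−3/4x| ∀x<0 ⇒ unbounded interval.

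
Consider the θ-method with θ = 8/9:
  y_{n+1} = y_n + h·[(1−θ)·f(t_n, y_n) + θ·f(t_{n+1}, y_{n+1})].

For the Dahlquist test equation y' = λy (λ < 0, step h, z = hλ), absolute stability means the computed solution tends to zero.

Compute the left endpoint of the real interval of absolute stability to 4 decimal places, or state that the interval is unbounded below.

interval (−∞, 0).

On y'=λy, z=hλ:
  y_{n+1} = y_n + z·[1/9·y_n + 8/9·y_{n+1}] ⇒ (1 − 8/9z)y_{n+1} = (1 + 1/9z)y_n
  Hence R(z) = (1 + 1/9z)/(1 − 8/9z).

Boundary: |R(x)|=1, x<0.
x=-0.39: |R|=0.7104
x=-2: |R|=0.2800
x=-10: |R|=0.0112
x=-100: |R|=0.1125
θ=8/9≥1/2 ⇒ |1+1/9x|<|1−8/9x| ∀x<0 ⇒ unbounded interval.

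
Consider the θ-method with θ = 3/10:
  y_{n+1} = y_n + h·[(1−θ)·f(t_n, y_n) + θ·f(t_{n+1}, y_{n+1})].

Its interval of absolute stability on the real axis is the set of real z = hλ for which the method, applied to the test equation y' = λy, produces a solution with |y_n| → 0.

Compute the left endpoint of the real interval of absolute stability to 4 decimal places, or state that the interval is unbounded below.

Set f=λy, z=hλ:
  y_{n+1} = y_n + z·[7/10·y_n + 3/10·y_{n+1}] ⇒ (1 − 3/10z)y_{n+1} = (1 + 7/10z)y_n
  so R(z) = (1 + 7/10z)/(1 − 3/10z).

Solve |R(x)|<1 on ℝ⁻.
x=-0.54: |R|=0.5353
R=−1: 1+7/10x = −1+3/10x ⇒ -2/5x=2 ⇒ x=2/(-2/5)=-5.0000
Confirm numerically:
  x=-4.516: |R|=0.91778 <1
  x=-2.579: |R|=0.45402 <1
  x=-2.556: |R|=0.44668 <1
  x=-2.404: |R|=0.39670 <1
  x=-5.156: |R|=1.02450 >1
  x=-5.107: |R|=1.01690 >1
Stable set (-5.0000, 0).

z* = -5.0000.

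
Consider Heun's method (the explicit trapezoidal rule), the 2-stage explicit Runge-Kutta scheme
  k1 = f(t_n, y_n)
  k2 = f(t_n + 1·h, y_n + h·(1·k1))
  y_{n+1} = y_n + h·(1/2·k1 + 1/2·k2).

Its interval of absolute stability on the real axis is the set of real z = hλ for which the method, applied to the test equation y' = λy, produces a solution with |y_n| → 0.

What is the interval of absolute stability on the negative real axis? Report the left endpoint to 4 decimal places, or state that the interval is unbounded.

(-2.0000, 0).

Test eqn y'=λy, z=hλ:
  order 2, 2-stage ⇒ R(z)=1+z+z^2/2
  (e.g. R(-1.18)=0.51620, |R|=0.51620)

Find x<0 with |R(x)|<1.
x=-1.18: |R|=0.5162
|R(-1.34)|=0.5578 |R(-1.24)|=0.5288 |R(-0.71)|=0.5421
Bisect:
  x_lo=-2.6347 |R|=1.8361  x_hi=-0.0938 |R|=0.9106
  mid=-1.36423 |R|=0.56633 →hi
  mid=-1.99947 |R|=0.99947 →hi
  mid=-2.31708 |R|=1.36735 →lo
  mid=-2.15827 |R|=1.17080 →lo
  mid=-2.07887 |R|=1.08198 →lo
  mid=-2.03917 |R|=1.03994 →lo
  mid=-2.01932 |R|=1.01950 →lo
  mid=-2.00939 |R|=1.00944 →lo
  mid=-2.00443 |R|=1.00444 →lo
  ...
  [-2.00009,-1.99993] ⇒ x*=-2.0000
Interval (-2.0000, 0).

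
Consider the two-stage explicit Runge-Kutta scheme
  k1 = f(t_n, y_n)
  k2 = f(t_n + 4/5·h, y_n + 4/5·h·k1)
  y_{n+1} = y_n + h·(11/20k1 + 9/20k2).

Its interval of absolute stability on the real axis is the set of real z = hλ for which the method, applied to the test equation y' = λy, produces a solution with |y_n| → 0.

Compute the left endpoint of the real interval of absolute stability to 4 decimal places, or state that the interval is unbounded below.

z* = -2.7778.

Test eqn y'=λy, z=hλ:
  k1=λy_n ⇒ h·k1=z·y_n;  k2=λ(1+4/5z)y_n ⇒ h·k2=z(1+4/5z)y_n
  y_{n+1}/y_n = 1 + 11/20z + 9/20z(1+4/5z) = 1 + z + 9/25z²
  Hence R(z) = 1 + z + 9/25z².

Need |R(x)|<1, x<0.
x=-1.66: |R|=0.3320
R=1: x+9/25x²=0 ⇒ x=−25/9=-2.7778; min R=1−1/(4·9/25)=0.3056>−1
Confirm numerically:
  x=-2.710: |R|=0.93388 <1
  x=-2.675: |R|=0.90102 <1
  x=-2.333: |R|=0.62644 <1
  x=-1.606: |R|=0.32252 <1
  x=-3.337: |R|=1.67180 >1
  x=-3.120: |R|=1.38438 >1
  x=-3.075: |R|=1.32902 >1
Stable set (-2.7778, 0).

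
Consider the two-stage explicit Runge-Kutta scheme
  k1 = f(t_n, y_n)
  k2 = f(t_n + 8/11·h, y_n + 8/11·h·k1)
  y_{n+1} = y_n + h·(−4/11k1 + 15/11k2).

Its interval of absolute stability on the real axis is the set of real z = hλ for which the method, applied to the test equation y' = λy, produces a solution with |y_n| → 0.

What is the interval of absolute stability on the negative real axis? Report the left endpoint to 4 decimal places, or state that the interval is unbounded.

With y'=λy (z=hλ):
  k1=λy_n ⇒ h·k1=z·y_n;  k2=λ(1+8/11z)y_n ⇒ h·k2=z(1+8/11z)y_n
  y_{n+1}/y_n = 1 − 4/11z + 15/11z(1+8/11z) = 1 + z + 120/121z²
  R(z) = 1 + z + 120/121z².

Solve |R(x)|<1 on ℝ⁻.
x=-1.14: |R|=1.1489
R=1: x+120/121x²=0 ⇒ x=−121/120=-1.0083; min R=1−1/(4·120/121)=0.7479>−1
Confirm numerically:
  x=-0.753: |R|=0.80932 <1
  x=-0.537: |R|=0.74899 <1
  x=-0.444: |R|=0.75151 <1
  x=-1.412: |R|=1.56527 >1
  x=-1.124: |R|=1.12893 >1
So |R|<1 on (-1.0083, 0).

z∈(-1.0083,0).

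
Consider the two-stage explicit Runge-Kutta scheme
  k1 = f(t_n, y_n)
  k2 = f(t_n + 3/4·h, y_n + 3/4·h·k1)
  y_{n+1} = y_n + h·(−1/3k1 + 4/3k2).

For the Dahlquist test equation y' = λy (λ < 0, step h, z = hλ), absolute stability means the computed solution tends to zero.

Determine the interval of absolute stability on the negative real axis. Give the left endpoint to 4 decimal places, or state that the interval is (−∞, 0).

On y'=λy, z=hλ:
  k1=λy_n ⇒ h·k1=z·y_n;  k2=λ(1+3/4z)y_n ⇒ h·k2=z(1+3/4z)y_n
  y_{n+1}/y_n = 1 − 1/3z + 4/3z(1+3/4z) = 1 + z + z²
  so R(z) = 1 + z + z².

Boundary: |R(x)|=1, x<0.
x=-1.73: |R|=2.2629
R=1: x+1x²=0 ⇒ x=−1=-1.0000; min R=1−1/(4·1)=0.7500>−1
Confirm numerically:
  x=-0.787: |R|=0.83237 <1
  x=-0.782: |R|=0.82952 <1
  x=-0.646: |R|=0.77132 <1
  x=-1.541: |R|=1.83368 >1
  x=-1.475: |R|=1.70063 >1
Stable set (-1.0000, 0).

z∈(-1.0000,0).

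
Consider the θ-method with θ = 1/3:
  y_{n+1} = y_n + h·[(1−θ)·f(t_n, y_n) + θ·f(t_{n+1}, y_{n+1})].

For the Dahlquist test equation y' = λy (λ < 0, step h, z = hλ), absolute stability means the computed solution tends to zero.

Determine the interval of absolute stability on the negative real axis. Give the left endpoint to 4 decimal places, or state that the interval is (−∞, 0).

Set f=λy, z=hλ:
  y_{n+1} = y_n + z·[2/3·y_n + 1/3·y_{n+1}] ⇒ (1 − 1/3z)y_{n+1} = (1 + 2/3z)y_n
  Hence R(z) = (1 + 2/3z)/(1 − 1/3z).

Solve |R(x)|<1 on ℝ⁻.
x=-1.27: |R|=0.1077
R=−1: 1+2/3x = −1+1/3x ⇒ -1/3x=2 ⇒ x=2/(-1/3)=-6.0000
Confirm numerically:
  x=-4.671: |R|=0.82675 <1
  x=-3.634: |R|=0.64335 <1
  x=-3.480: |R|=0.61111 <1
  x=-3.019: |R|=0.50474 <1
  x=-6.420: |R|=1.04459 >1
  x=-6.348: |R|=1.03723 >1
So |R|<1 on (-6.0000, 0).

z∈(-6.0000,0).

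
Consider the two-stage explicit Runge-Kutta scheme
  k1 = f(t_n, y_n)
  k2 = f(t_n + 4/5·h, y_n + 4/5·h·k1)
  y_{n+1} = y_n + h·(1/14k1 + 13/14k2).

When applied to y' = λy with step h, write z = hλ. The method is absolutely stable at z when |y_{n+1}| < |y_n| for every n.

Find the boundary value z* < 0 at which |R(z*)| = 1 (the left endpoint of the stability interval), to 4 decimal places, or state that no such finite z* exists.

On y'=λy, z=hλ:
  k1=λy_n ⇒ h·k1=z·y_n;  k2=λ(1+4/5z)y_n ⇒ h·k2=z(1+4/5z)y_n
  y_{n+1}/y_n = 1 + 1/14z + 13/14z(1+4/5z) = 1 + z + 26/35z²
  Hence R(z) = 1 + z + 26/35z².

Find x<0 with |R(x)|<1.
x=-0.99: |R|=0.7381
R=1: x+26/35x²=0 ⇒ x=−35/26=-1.3462; min R=1−1/(4·26/35)=0.6635>−1
Confirm numerically:
  x=-1.324: |R|=0.97821 <1
  x=-1.243: |R|=0.90475 <1
  x=-1.017: |R|=0.75133 <1
  x=-0.737: |R|=0.66650 <1
  x=-1.900: |R|=1.78171 >1
  x=-1.895: |R|=1.77262 >1
  x=-1.815: |R|=1.63214 >1
Stable set (-1.3462, 0).

z* = -1.3462.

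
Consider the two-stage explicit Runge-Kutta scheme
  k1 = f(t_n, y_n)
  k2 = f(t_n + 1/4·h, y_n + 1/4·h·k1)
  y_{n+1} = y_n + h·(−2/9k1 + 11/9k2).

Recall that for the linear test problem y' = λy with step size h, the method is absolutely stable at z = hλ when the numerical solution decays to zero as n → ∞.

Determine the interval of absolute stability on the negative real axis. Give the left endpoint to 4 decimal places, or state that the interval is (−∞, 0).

z∈(-3.2727,0).

Test eqn y'=λy, z=hλ:
  k1=λy_n ⇒ h·k1=z·y_n;  k2=λ(1+1/4z)y_n ⇒ h·k2=z(1+1/4z)y_n
  y_{n+1}/y_n = 1 − 2/9z + 11/9z(1+1/4z) = 1 + z + 11/36z²
  R(z) = 1 + z + 11/36z².

Need |R(x)|<1, x<0.
x=-1.15: |R|=0.2541
R=1: x+11/36x²=0 ⇒ x=−36/11=-3.2727; min R=1−1/(4·11/36)=0.1818>−1
Confirm numerically:
  x=-2.932: |R|=0.69475 <1
  x=-2.359: |R|=0.34138 <1
  x=-1.861: |R|=0.19724 <1
  x=-3.864: |R|=1.69810 >1
  x=-3.807: |R|=1.62149 >1
  x=-3.762: |R|=1.56242 >1
Stable set (-3.2727, 0).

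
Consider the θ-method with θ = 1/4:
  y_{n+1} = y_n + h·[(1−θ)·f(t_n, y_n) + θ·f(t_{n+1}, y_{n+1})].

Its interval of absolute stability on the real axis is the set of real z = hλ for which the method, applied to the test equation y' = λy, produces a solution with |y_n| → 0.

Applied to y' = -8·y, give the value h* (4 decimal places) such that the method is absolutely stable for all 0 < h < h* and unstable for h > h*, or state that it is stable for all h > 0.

(-4.0000,0); λ=-8 ⇒ h* = (4)/8 = 0.5000.

With y'=λy (z=hλ):
  y_{n+1} = y_n + z·[3/4·y_n + 1/4·y_{n+1}] ⇒ (1 − 1/4z)y_{n+1} = (1 + 3/4z)y_n
  Hence R(z) = (1 + 3/4z)/(1 − 1/4z).

Boundary: |R(x)|=1, x<0.
x=-0.74: |R|=0.3755
R=−1: 1+3/4x = −1+1/4x ⇒ -1/2x=2 ⇒ x=2/(-1/2)=-4.0000
Confirm numerically:
  x=-3.188: |R|=0.77407 <1
  x=-3.003: |R|=0.71526 <1
  x=-2.262: |R|=0.44491 <1
  x=-1.719: |R|=0.20231 <1
  x=-4.483: |R|=1.11387 >1
  x=-4.412: |R|=1.09796 >1
  x=-4.238: |R|=1.05778 >1
Interval (-4.0000, 0).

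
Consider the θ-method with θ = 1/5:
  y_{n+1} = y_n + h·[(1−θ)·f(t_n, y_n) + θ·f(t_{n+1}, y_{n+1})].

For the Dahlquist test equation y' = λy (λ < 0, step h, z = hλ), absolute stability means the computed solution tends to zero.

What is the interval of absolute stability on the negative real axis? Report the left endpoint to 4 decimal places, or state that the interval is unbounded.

With y'=λy (z=hλ):
  y_{n+1} = y_n + z·[4/5·y_n + 1/5·y_{n+1}] ⇒ (1 − 1/5z)y_{n+1} = (1 + 4/5z)y_n
  ⇒ R(z) = (1 + 4/5z)/(1 − 1/5z).

Need |R(x)|<1, x<0.
x=-1.27: |R|=0.0128
R=−1: 1+4/5x = −1+1/5x ⇒ -3/5x=2 ⇒ x=2/(-3/5)=-3.3333
Confirm numerically:
  x=-3.288: |R|=0.98359 <1
  x=-3.034: |R|=0.88823 <1
  x=-2.914: |R|=0.84104 <1
  x=-2.801: |R|=0.79528 <1
  x=-3.804: |R|=1.16038 >1
  x=-3.414: |R|=1.02876 >1
So |R|<1 on (-3.3333, 0).

(-3.3333, 0).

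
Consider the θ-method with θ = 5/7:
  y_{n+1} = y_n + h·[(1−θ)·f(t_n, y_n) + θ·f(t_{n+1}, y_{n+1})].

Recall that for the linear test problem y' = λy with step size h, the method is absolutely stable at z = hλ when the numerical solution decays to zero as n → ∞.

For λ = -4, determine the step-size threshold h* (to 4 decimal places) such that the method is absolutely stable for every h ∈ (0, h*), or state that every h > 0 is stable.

interval (−∞, 0). Any h>0 works for λ=-4.

On y'=λy, z=hλ:
  y_{n+1} = y_n + z·[2/7·y_n + 5/7·y_{n+1}] ⇒ (1 − 5/7z)y_{n+1} = (1 + 2/7z)y_n
  R(z) = (1 + 2/7z)/(1 − 5/7z).

Need |R(x)|<1, x<0.
x=-0.72: |R|=0.5245
x=-2: |R|=0.1765
x=-10: |R|=0.2281
x=-100: |R|=0.3807
θ=5/7≥1/2 ⇒ |1+2/7x|<|1−5/7x| ∀x<0 ⇒ interval (−∞,0).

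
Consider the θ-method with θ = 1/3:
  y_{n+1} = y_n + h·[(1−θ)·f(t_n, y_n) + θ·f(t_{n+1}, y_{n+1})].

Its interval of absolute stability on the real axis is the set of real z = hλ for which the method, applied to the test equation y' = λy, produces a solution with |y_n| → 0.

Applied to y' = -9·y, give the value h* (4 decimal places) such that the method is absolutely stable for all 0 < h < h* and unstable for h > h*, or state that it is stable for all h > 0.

On y'=λy, z=hλ:
  y_{n+1} = y_n + z·[2/3·y_n + 1/3·y_{n+1}] ⇒ (1 − 1/3z)y_{n+1} = (1 + 2/3z)y_n
  Hence R(z) = (1 + 2/3z)/(1 − 1/3z).

Need |R(x)|<1, x<0.
x=-0.74: |R|=0.4064
R=−1: 1+2/3x = −1+1/3x ⇒ -1/3x=2 ⇒ x=2/(-1/3)=-6.0000
Confirm numerically:
  x=-4.750: |R|=0.83871 <1
  x=-4.747: |R|=0.83826 <1
  x=-3.686: |R|=0.65390 <1
  x=-3.556: |R|=0.62721 <1
  x=-6.588: |R|=1.06133 >1
  x=-6.110: |R|=1.01207 >1
  x=-6.023: |R|=1.00255 >1
Stable set (-6.0000, 0).

(-6.0000,0); λ=-9 ⇒ h* = (6)/9 = 0.6667.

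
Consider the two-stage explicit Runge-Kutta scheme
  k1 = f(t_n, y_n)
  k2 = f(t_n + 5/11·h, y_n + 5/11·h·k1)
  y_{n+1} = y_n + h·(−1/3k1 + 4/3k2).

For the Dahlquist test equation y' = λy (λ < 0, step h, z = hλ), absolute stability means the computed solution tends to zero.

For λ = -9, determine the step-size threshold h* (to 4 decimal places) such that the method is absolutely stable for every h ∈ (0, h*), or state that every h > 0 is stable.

(-1.6500,0); λ=-9 ⇒ h* = (33/20)/9 = 0.1833.

Test eqn y'=λy, z=hλ:
  k1=λy_n ⇒ h·k1=z·y_n;  k2=λ(1+5/11z)y_n ⇒ h·k2=z(1+5/11z)y_n
  y_{n+1}/y_n = 1 − 1/3z + 4/3z(1+5/11z) = 1 + z + 20/33z²
  ⇒ R(z) = 1 + z + 20/33z².

Find x<0 with |R(x)|<1.
x=-1.31: |R|=0.7301
R=1: x+20/33x²=0 ⇒ x=−33/20=-1.6500; min R=1−1/(4·20/33)=0.5875>−1
Confirm numerically:
  x=-1.207: |R|=0.67594 <1
  x=-1.071: |R|=0.62418 <1
  x=-0.844: |R|=0.58772 <1
  x=-2.099: |R|=1.57118 >1
  x=-1.805: |R|=1.16956 >1
  x=-1.721: |R|=1.07406 >1
So |R|<1 on (-1.6500, 0).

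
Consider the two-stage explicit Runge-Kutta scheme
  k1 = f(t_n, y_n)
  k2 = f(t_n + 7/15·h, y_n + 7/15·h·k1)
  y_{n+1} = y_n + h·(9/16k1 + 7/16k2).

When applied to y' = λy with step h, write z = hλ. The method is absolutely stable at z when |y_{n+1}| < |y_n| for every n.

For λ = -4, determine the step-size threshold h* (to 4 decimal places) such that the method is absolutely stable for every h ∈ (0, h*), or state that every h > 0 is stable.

On y'=λy, z=hλ:
  k1=λy_n ⇒ h·k1=z·y_n;  k2=λ(1+7/15z)y_n ⇒ h·k2=z(1+7/15z)y_n
  y_{n+1}/y_n = 1 + 9/16z + 7/16z(1+7/15z) = 1 + z + 49/240z²
  so R(z) = 1 + z + 49/240z².

Need |R(x)|<1, x<0.
x=-1.31: |R|=0.0404
R=1: x+49/240x²=0 ⇒ x=−240/49=-4.8980; min R=1−1/(4·49/240)=-0.2245>−1
Confirm numerically:
  x=-4.614: |R|=0.73250 <1
  x=-4.177: |R|=0.38516 <1
  x=-3.622: |R|=0.05644 <1
  x=-5.487: |R|=1.65988 >1
  x=-5.292: |R|=1.42574 >1
  x=-4.990: |R|=1.09377 >1
Stable set (-4.8980, 0).

(-4.8980,0); λ=-4 ⇒ h* = (240/49)/4 = 1.2245.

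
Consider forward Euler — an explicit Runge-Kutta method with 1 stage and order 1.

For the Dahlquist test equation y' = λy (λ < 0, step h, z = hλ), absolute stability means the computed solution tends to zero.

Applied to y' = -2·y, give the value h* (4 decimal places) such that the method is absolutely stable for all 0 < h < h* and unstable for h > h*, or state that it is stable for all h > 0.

(-2.0000,0); λ=-2 ⇒ h* = 1.0000.

Test eqn y'=λy, z=hλ:
  order 1, 1-stage ⇒ R(z)=1+z
  (e.g. R(-1.14)=-0.14000, |R|=0.14000)

Find x<0 with |R(x)|<1.
x=-1.14: |R|=0.1400
|R(-2.38)|=1.3800 |R(-1.71)|=0.7100 |R(-0.52)|=0.4800
Bisect:
  x_lo=-2.8614 |R|=1.8614  x_hi=-0.3328 |R|=0.6672
  mid=-1.59709 |R|=0.59709 →hi
  mid=-2.22925 |R|=1.22925 →lo
  mid=-1.91317 |R|=0.91317 →hi
  mid=-2.07121 |R|=1.07121 →lo
  mid=-1.99219 |R|=0.99219 →hi
  mid=-2.03170 |R|=1.03170 →lo
  mid=-2.01194 |R|=1.01194 →lo
  mid=-2.00206 |R|=1.00206 →lo
  mid=-1.99713 |R|=0.99713 →hi
  ...
  [-2.00006,-1.99990] ⇒ x*=-2.0000
Stable set (-2.0000, 0).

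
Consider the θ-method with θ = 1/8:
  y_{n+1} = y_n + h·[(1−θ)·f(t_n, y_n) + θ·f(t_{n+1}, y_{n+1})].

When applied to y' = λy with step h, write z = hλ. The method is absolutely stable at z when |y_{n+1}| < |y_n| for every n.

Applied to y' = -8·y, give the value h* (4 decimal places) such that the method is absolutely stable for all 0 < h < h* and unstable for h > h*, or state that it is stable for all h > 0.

With y'=λy (z=hλ):
  y_{n+1} = y_n + z·[7/8·y_n + 1/8·y_{n+1}] ⇒ (1 − 1/8z)y_{n+1} = (1 + 7/8z)y_n
  R(z) = (1 + 7/8z)/(1 − 1/8z).

Find x<0 with |R(x)|<1.
x=-0.77: |R|=0.2976
R=−1: 1+7/8x = −1+1/8x ⇒ -3/4x=2 ⇒ x=2/(-3/4)=-2.6667
Confirm numerically:
  x=-2.315: |R|=0.79544 <1
  x=-2.282: |R|=0.77553 <1
  x=-1.727: |R|=0.42038 <1
  x=-3.181: |R|=1.27600 >1
  x=-3.114: |R|=1.24150 >1
  x=-2.922: |R|=1.14027 >1
Stable set (-2.6667, 0).

(-2.6667,0); λ=-8 ⇒ h* = (8/3)/8 = 0.3333.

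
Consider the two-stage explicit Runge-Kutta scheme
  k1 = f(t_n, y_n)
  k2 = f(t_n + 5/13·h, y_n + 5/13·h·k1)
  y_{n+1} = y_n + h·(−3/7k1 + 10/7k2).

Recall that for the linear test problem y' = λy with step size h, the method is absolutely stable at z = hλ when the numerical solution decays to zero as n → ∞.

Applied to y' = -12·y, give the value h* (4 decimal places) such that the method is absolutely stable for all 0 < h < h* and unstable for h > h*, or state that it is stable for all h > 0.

(-1.8200,0); λ=-12 ⇒ h* = (91/50)/12 = 0.1517.

On y'=λy, z=hλ:
  k1=λy_n ⇒ h·k1=z·y_n;  k2=λ(1+5/13z)y_n ⇒ h·k2=z(1+5/13z)y_n
  y_{n+1}/y_n = 1 − 3/7z + 10/7z(1+5/13z) = 1 + z + 50/91z²
  Hence R(z) = 1 + z + 50/91z².

Find x<0 with |R(x)|<1.
x=-1.66: |R|=0.8541
R=1: x+50/91x²=0 ⇒ x=−91/50=-1.8200; min R=1−1/(4·50/91)=0.5450>−1
Confirm numerically:
  x=-1.644: |R|=0.84102 <1
  x=-0.997: |R|=0.54916 <1
  x=-0.937: |R|=0.54540 <1
  x=-0.827: |R|=0.54879 <1
  x=-2.034: |R|=1.23916 >1
  x=-1.892: |R|=1.07485 >1
So |R|<1 on (-1.8200, 0).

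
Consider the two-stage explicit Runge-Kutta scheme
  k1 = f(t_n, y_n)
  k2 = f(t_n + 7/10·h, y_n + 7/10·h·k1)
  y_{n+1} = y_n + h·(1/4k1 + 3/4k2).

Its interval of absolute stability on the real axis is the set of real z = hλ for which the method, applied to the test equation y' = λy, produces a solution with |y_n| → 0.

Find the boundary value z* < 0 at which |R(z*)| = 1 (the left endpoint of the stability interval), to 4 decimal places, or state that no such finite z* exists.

Set f=λy, z=hλ:
  k1=λy_n ⇒ h·k1=z·y_n;  k2=λ(1+7/10z)y_n ⇒ h·k2=z(1+7/10z)y_n
  y_{n+1}/y_n = 1 + 1/4z + 3/4z(1+7/10z) = 1 + z + 21/40z²
  so R(z) = 1 + z + 21/40z².

Need |R(x)|<1, x<0.
x=-1.36: |R|=0.6110
R=1: x+21/40x²=0 ⇒ x=−40/21=-1.9048; min R=1−1/(4·21/40)=0.5238>−1
Confirm numerically:
  x=-1.722: |R|=0.83477 <1
  x=-1.298: |R|=0.58652 <1
  x=-1.001: |R|=0.52505 <1
  x=-2.366: |R|=1.57293 >1
  x=-2.350: |R|=1.54931 >1
  x=-2.176: |R|=1.30986 >1
So |R|<1 on (-1.9048, 0).

z* = -1.9048.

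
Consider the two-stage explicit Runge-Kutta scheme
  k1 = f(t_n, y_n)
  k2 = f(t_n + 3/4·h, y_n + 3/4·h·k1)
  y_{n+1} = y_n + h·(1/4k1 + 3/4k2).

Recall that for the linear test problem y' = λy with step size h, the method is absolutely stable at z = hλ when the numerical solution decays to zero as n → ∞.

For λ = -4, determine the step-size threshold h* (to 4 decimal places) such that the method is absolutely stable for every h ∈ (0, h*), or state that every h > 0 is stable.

With y'=λy (z=hλ):
  k1=λy_n ⇒ h·k1=z·y_n;  k2=λ(1+3/4z)y_n ⇒ h·k2=z(1+3/4z)y_n
  y_{n+1}/y_n = 1 + 1/4z + 3/4z(1+3/4z) = 1 + z + 9/16z²
  Hence R(z) = 1 + z + 9/16z².

Need |R(x)|<1, x<0.
x=-0.95: |R|=0.5577
R=1: x+9/16x²=0 ⇒ x=−16/9=-1.7778; min R=1−1/(4·9/16)=0.5556>−1
Confirm numerically:
  x=-1.621: |R|=0.85705 <1
  x=-1.505: |R|=0.76908 <1
  x=-0.914: |R|=0.55591 <1
  x=-2.121: |R|=1.40949 >1
  x=-2.052: |R|=1.31652 >1
  x=-1.815: |R|=1.03800 >1
Interval (-1.7778, 0).

(-1.7778,0); λ=-4 ⇒ h* = (16/9)/4 = 0.4444.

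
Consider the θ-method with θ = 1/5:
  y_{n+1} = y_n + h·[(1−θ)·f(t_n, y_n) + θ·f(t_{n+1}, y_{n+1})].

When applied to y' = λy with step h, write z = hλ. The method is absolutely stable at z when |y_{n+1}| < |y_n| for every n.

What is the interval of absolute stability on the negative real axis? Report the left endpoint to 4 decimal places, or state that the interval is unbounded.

Set f=λy, z=hλ:
  y_{n+1} = y_n + z·[4/5·y_n + 1/5·y_{n+1}] ⇒ (1 − 1/5z)y_{n+1} = (1 + 4/5z)y_n
  ⇒ R(z) = (1 + 4/5z)/(1 − 1/5z).

Find x<0 with |R(x)|<1.
x=-1.38: |R|=0.0815
R=−1: 1+4/5x = −1+1/5x ⇒ -3/5x=2 ⇒ x=2/(-3/5)=-3.3333
Confirm numerically:
  x=-3.252: |R|=0.97043 <1
  x=-2.622: |R|=0.72002 <1
  x=-2.580: |R|=0.70185 <1
  x=-1.824: |R|=0.33646 <1
  x=-3.846: |R|=1.17386 >1
  x=-3.782: |R|=1.15327 >1
Interval (-3.3333, 0).

z∈(-3.3333,0).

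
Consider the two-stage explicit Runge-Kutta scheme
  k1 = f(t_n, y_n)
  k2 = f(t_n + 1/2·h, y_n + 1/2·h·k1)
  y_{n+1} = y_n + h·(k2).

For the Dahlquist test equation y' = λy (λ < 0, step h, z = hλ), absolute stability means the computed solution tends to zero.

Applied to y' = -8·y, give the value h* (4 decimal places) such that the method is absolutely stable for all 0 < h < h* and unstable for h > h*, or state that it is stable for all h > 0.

(-2.0000,0); λ=-8 ⇒ h* = (2)/8 = 0.2500.

Test eqn y'=λy, z=hλ:
  k1=λy_n ⇒ h·k1=z·y_n;  k2=λ(1+1/2z)y_n ⇒ h·k2=z(1+1/2z)y_n
  y_{n+1}/y_n = 1 + z(1+1/2z) = 1 + z + 1/2z²
  R(z) = 1 + z + 1/2z².

Need |R(x)|<1, x<0.
x=-0.81: |R|=0.5181
R=1: x+1/2x²=0 ⇒ x=−2=-2.0000; min R=1−1/(4·1/2)=0.5000>−1
Confirm numerically:
  x=-1.647: |R|=0.70930 <1
  x=-1.623: |R|=0.69406 <1
  x=-1.136: |R|=0.50925 <1
  x=-0.898: |R|=0.50520 <1
  x=-2.415: |R|=1.50111 >1
  x=-2.100: |R|=1.10500 >1
Stable set (-2.0000, 0).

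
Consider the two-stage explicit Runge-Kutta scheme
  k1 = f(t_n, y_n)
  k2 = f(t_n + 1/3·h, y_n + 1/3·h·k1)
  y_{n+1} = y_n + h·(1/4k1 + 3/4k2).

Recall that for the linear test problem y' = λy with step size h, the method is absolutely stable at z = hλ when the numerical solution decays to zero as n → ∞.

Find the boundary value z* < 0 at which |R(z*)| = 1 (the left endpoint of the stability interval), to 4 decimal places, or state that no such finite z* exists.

Test eqn y'=λy, z=hλ:
  k1=λy_n ⇒ h·k1=z·y_n;  k2=λ(1+1/3z)y_n ⇒ h·k2=z(1+1/3z)y_n
  y_{n+1}/y_n = 1 + 1/4z + 3/4z(1+1/3z) = 1 + z + 1/4z²
  Hence R(z) = 1 + z + 1/4z².

Find x<0 with |R(x)|<1.
x=-0.33: |R|=0.6972
R=1: x+1/4x²=0 ⇒ x=−4=-4.0000; min R=1−1/(4·1/4)=0.0000>−1
Confirm numerically:
  x=-3.270: |R|=0.40323 <1
  x=-3.042: |R|=0.27144 <1
  x=-2.779: |R|=0.15171 <1
  x=-1.836: |R|=0.00672 <1
  x=-4.122: |R|=1.12572 >1
  x=-4.040: |R|=1.04040 >1
  x=-4.030: |R|=1.03023 >1
Interval (-4.0000, 0).

z* = -4.0000.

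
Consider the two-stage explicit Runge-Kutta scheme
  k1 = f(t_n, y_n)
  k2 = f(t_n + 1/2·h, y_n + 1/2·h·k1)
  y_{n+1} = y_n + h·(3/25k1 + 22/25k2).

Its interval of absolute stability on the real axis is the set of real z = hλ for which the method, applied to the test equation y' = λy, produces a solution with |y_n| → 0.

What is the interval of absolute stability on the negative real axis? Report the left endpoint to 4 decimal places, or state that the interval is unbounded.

(-2.2727, 0).

On y'=λy, z=hλ:
  k1=λy_n ⇒ h·k1=z·y_n;  k2=λ(1+1/2z)y_n ⇒ h·k2=z(1+1/2z)y_n
  y_{n+1}/y_n = 1 + 3/25z + 22/25z(1+1/2z) = 1 + z + 11/25z²
  ⇒ R(z) = 1 + z + 11/25z².

Solve |R(x)|<1 on ℝ⁻.
x=-0.57: |R|=0.5730
R=1: x+11/25x²=0 ⇒ x=−25/11=-2.2727; min R=1−1/(4·11/25)=0.4318>−1
Confirm numerically:
  x=-1.723: |R|=0.58324 <1
  x=-1.473: |R|=0.48168 <1
  x=-1.435: |R|=0.47106 <1
  x=-1.310: |R|=0.44508 <1
  x=-2.396: |R|=1.12996 >1
  x=-2.321: |R|=1.04930 >1
Interval (-2.2727, 0).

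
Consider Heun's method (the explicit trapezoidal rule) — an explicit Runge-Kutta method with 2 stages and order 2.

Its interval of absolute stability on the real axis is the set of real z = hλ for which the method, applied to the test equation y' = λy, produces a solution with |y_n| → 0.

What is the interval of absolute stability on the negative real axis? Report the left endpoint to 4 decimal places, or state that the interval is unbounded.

Set f=λy, z=hλ:
  order 2, 2-stage ⇒ R(z)=1+z+z^2/2
  (e.g. R(-0.66)=0.55780, |R|=0.55780)

Find x<0 with |R(x)|<1.
x=-0.66: |R|=0.5578
|R(-2.21)|=1.2320 |R(-2.17)|=1.1845 |R(-1.92)|=0.9232
Bisect:
  x_lo=-2.6970 |R|=1.9399  x_hi=-0.0647 |R|=0.9374
  mid=-1.38084 |R|=0.57252 →hi
  mid=-2.03893 |R|=1.03968 →lo
  mid=-1.70988 |R|=0.75197 →hi
  mid=-1.87440 |R|=0.88229 →hi
  mid=-1.95666 |R|=0.95760 →hi
  mid=-1.99779 |R|=0.99780 →hi
  mid=-2.01836 |R|=1.01853 →lo
  mid=-2.00808 |R|=1.00811 →lo
  mid=-2.00294 |R|=1.00294 →lo
  mid=-2.00037 |R|=1.00037 →lo
  ...
  [-2.00004,-1.99988] ⇒ x*=-2.0000
Interval (-2.0000, 0).

z∈(-2.0000,0).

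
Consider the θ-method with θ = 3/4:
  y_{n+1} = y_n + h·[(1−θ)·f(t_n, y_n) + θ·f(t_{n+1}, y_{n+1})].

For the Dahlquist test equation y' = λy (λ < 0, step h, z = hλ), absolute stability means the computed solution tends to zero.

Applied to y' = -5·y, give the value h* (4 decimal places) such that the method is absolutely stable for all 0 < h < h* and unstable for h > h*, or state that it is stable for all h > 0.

With y'=λy (z=hλ):
  y_{n+1} = y_n + z·[1/4·y_n + 3/4·y_{n+1}] ⇒ (1 − 3/4z)y_{n+1} = (1 + 1/4z)y_n
  Hence R(z) = (1 + 1/4z)/(1 − 3/4z).

Boundary: |R(x)|=1, x<0.
x=-0.94: |R|=0.4487
x=-2: |R|=0.2000
x=-10: |R|=0.1765
x=-100: |R|=0.3158
θ=3/4≥1/2 ⇒ |1+1/4x|<|1−3/4x| ∀x<0 ⇒ stable on all of ℝ⁻.

(−∞, 0) — no finite endpoint. Any h>0 works for λ=-5.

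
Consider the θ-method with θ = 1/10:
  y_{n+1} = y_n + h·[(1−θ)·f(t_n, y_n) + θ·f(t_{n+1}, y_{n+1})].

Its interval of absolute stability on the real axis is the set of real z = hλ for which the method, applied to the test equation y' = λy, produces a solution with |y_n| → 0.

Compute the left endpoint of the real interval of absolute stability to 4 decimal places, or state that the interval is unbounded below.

left endpoint -2.5000.

Test eqn y'=λy, z=hλ:
  y_{n+1} = y_n + z·[9/10·y_n + 1/10·y_{n+1}] ⇒ (1 − 1/10z)y_{n+1} = (1 + 9/10z)y_n
  ⇒ R(z) = (1 + 9/10z)/(1 − 1/10z).

Solve |R(x)|<1 on ℝ⁻.
x=-0.9: |R|=0.1743
R=−1: 1+9/10x = −1+1/10x ⇒ -4/5x=2 ⇒ x=2/(-4/5)=-2.5000
Confirm numerically:
  x=-2.312: |R|=0.87784 <1
  x=-1.866: |R|=0.57256 <1
  x=-1.785: |R|=0.51464 <1
  x=-3.082: |R|=1.35591 >1
  x=-2.649: |R|=1.09424 >1
So |R|<1 on (-2.5000, 0).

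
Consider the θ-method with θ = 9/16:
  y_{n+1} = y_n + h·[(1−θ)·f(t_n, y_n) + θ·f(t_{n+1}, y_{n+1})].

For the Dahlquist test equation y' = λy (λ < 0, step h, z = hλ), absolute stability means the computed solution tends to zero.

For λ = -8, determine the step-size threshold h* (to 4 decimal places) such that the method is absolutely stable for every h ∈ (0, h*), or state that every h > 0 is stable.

(−∞, 0) — no finite endpoint. Any h>0 works for λ=-8.

Test eqn y'=λy, z=hλ:
  y_{n+1} = y_n + z·[7/16·y_n + 9/16·y_{n+1}] ⇒ (1 − 9/16z)y_{n+1} = (1 + 7/16z)y_n
  Hence R(z) = (1 + 7/16z)/(1 − 9/16z).

Solve |R(x)|<1 on ℝ⁻.
x=-0.36: |R|=0.7006
x=-2: |R|=0.0588
x=-10: |R|=0.5094
x=-100: |R|=0.7467
θ=9/16≥1/2 ⇒ |1+7/16x|<|1−9/16x| ∀x<0 ⇒ unbounded interval.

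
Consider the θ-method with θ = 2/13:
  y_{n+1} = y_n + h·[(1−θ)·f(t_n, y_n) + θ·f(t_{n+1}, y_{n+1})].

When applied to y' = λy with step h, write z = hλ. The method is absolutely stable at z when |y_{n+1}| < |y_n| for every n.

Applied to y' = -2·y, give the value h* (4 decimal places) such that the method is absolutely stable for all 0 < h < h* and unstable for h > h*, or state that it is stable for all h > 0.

Test eqn y'=λy, z=hλ:
  y_{n+1} = y_n + z·[11/13·y_n + 2/13·y_{n+1}] ⇒ (1 − 2/13z)y_{n+1} = (1 + 11/13z)y_n
  ⇒ R(z) = (1 + 11/13z)/(1 − 2/13z).

Solve |R(x)|<1 on ℝ⁻.
x=-1.67: |R|=0.3286
R=−1: 1+11/13x = −1+2/13x ⇒ -9/13x=2 ⇒ x=2/(-9/13)=-2.8889
Confirm numerically:
  x=-2.624: |R|=0.86936 <1
  x=-1.432: |R|=0.17347 <1
  x=-1.245: |R|=0.04487 <1
  x=-3.461: |R|=1.25846 >1
  x=-2.957: |R|=1.03241 >1
So |R|<1 on (-2.8889, 0).

(-2.8889,0); λ=-2 ⇒ h* = (26/9)/2 = 1.4444.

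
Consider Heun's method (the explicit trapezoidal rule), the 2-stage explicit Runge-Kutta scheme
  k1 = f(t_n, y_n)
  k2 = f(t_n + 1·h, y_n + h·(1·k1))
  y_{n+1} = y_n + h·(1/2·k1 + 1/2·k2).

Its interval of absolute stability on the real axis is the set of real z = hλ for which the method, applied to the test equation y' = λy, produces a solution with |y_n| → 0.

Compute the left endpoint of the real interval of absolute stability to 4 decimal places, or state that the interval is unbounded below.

z* = -2.0000.

Set f=λy, z=hλ:
  order 2, 2-stage ⇒ R(z)=1+z+z^2/2
  (e.g. R(-1.26)=0.53380, |R|=0.53380)

Boundary: |R(x)|=1, x<0.
x=-1.26: |R|=0.5338
|R(-1.86)|=0.8698 |R(-0.97)|=0.5005 |R(-0.84)|=0.5128
Bisect:
  x_lo=-2.5866 |R|=1.7586  x_hi=-0.1672 |R|=0.8468
  mid=-1.37689 |R|=0.57102 →hi
  mid=-1.98174 |R|=0.98191 →hi
  mid=-2.28417 |R|=1.32455 →lo
  mid=-2.13296 |R|=1.14180 →lo
  mid=-2.05735 |R|=1.05900 →lo
  mid=-2.01955 |R|=1.01974 →lo
  mid=-2.00065 |R|=1.00065 →lo
  ...
  [-2.00006,-1.99991] ⇒ x*=-2.0000
Interval (-2.0000, 0).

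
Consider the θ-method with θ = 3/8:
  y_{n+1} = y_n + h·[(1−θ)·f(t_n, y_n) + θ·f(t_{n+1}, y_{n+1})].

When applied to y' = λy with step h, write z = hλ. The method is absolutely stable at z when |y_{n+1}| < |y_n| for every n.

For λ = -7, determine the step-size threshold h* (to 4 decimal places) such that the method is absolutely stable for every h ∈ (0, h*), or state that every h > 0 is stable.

With y'=λy (z=hλ):
  y_{n+1} = y_n + z·[5/8·y_n + 3/8·y_{n+1}] ⇒ (1 − 3/8z)y_{n+1} = (1 + 5/8z)y_n
  ⇒ R(z) = (1 + 5/8z)/(1 − 3/8z).

Need |R(x)|<1, x<0.
x=-0.46: |R|=0.6077
R=−1: 1+5/8x = −1+3/8x ⇒ -1/4x=2 ⇒ x=2/(-1/4)=-8.0000
Confirm numerically:
  x=-7.889: |R|=0.99299 <1
  x=-6.626: |R|=0.90143 <1
  x=-6.170: |R|=0.86194 <1
  x=-3.811: |R|=0.56888 <1
  x=-8.288: |R|=1.01753 >1
  x=-8.056: |R|=1.00348 >1
  x=-8.020: |R|=1.00125 >1
So |R|<1 on (-8.0000, 0).

(-8.0000,0); λ=-7 ⇒ h* = (8)/7 = 1.1429.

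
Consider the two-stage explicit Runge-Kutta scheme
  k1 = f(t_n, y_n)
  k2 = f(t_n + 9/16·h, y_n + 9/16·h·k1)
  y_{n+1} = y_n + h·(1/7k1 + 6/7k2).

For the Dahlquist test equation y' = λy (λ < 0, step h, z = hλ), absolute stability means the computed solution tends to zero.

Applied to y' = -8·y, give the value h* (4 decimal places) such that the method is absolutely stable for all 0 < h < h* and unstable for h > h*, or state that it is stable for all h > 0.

(-2.0741,0); λ=-8 ⇒ h* = (56/27)/8 = 0.2593.

Set f=λy, z=hλ:
  k1=λy_n ⇒ h·k1=z·y_n;  k2=λ(1+9/16z)y_n ⇒ h·k2=z(1+9/16z)y_n
  y_{n+1}/y_n = 1 + 1/7z + 6/7z(1+9/16z) = 1 + z + 27/56z²
  R(z) = 1 + z + 27/56z².

Find x<0 with |R(x)|<1.
x=-1.34: |R|=0.5257
R=1: x+27/56x²=0 ⇒ x=−56/27=-2.0741; min R=1−1/(4·27/56)=0.4815>−1
Confirm numerically:
  x=-1.750: |R|=0.72656 <1
  x=-1.246: |R|=0.50253 <1
  x=-0.875: |R|=0.49414 <1
  x=-2.524: |R|=1.54753 >1
  x=-2.142: |R|=1.07015 >1
  x=-2.119: |R|=1.04590 >1
Stable set (-2.0741, 0).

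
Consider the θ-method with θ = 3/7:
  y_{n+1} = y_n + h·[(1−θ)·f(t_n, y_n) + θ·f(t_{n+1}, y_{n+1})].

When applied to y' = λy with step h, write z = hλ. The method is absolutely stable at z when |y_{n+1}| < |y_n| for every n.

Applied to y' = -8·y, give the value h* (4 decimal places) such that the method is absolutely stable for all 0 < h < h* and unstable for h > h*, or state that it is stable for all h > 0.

(-14.0000,0); λ=-8 ⇒ h* = (14)/8 = 1.7500.

Set f=λy, z=hλ:
  y_{n+1} = y_n + z·[4/7·y_n + 3/7·y_{n+1}] ⇒ (1 − 3/7z)y_{n+1} = (1 + 4/7z)y_n
  ⇒ R(z) = (1 + 4/7z)/(1 − 3/7z).

Boundary: |R(x)|=1, x<0.
x=-1.22: |R|=0.1989
R=−1: 1+4/7x = −1+3/7x ⇒ -1/7x=2 ⇒ x=2/(-1/7)=-14.0000
Confirm numerically:
  x=-12.844: |R|=0.97461 <1
  x=-8.968: |R|=0.85158 <1
  x=-7.891: |R|=0.80083 <1
  x=-14.484: |R|=1.00959 >1
  x=-14.462: |R|=1.00917 >1
So |R|<1 on (-14.0000, 0).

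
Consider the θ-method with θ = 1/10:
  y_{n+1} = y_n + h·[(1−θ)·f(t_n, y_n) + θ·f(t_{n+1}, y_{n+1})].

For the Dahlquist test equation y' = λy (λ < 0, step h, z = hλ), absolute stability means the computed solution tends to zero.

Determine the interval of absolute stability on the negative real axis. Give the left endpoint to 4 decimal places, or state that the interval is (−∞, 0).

With y'=λy (z=hλ):
  y_{n+1} = y_n + z·[9/10·y_n + 1/10·y_{n+1}] ⇒ (1 − 1/10z)y_{n+1} = (1 + 9/10z)y_n
  R(z) = (1 + 9/10z)/(1 − 1/10z).

Need |R(x)|<1, x<0.
x=-1.34: |R|=0.1817
R=−1: 1+9/10x = −1+1/10x ⇒ -4/5x=2 ⇒ x=2/(-4/5)=-2.5000
Confirm numerically:
  x=-2.200: |R|=0.80328 <1
  x=-1.758: |R|=0.49515 <1
  x=-1.171: |R|=0.04825 <1
  x=-1.066: |R|=0.03669 <1
  x=-2.798: |R|=1.18628 >1
  x=-2.788: |R|=1.18017 >1
  x=-2.606: |R|=1.06727 >1
Interval (-2.5000, 0).

(-2.5000, 0).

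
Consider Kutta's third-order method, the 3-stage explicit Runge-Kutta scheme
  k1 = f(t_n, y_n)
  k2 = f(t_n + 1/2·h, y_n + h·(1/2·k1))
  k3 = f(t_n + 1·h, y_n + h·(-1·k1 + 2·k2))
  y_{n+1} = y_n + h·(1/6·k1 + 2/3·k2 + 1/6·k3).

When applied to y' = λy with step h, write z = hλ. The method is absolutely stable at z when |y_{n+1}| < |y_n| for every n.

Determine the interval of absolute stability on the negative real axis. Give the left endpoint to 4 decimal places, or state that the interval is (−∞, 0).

z∈(-2.5127,0).

With y'=λy (z=hλ):
  order 3, 3-stage ⇒ R(z)=1+z+z^2/2+z^3/6
  (e.g. R(-1.27)=0.19505, |R|=0.19505)

Boundary: |R(x)|=1, x<0.
x=-1.27: |R|=0.1951
|R(-2.22)|=0.5793 |R(-1.96)|=0.2941 |R(-1.24)|=0.2110
Bisect:
  x_lo=-3.4001 |R|=3.1711  x_hi=-0.0751 |R|=0.9277
  mid=-1.73762 |R|=0.10236 →hi
  mid=-2.56888 |R|=1.09471 →lo
  mid=-2.15325 |R|=0.49892 →hi
  mid=-2.36106 |R|=0.76743 →hi
  mid=-2.46497 |R|=0.92316 →hi
  mid=-2.51693 |R|=1.00689 →lo
  mid=-2.49095 |R|=0.96452 →hi
  mid=-2.50394 |R|=0.98558 →hi
  ...
  [-2.51287,-2.51266] ⇒ x*=-2.5127
Interval (-2.5127, 0).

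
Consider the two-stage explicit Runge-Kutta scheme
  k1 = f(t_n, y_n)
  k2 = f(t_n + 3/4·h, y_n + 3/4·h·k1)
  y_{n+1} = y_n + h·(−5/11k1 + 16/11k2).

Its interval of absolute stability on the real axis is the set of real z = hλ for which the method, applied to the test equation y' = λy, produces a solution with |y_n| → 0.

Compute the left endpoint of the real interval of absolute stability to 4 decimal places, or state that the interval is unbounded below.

Set f=λy, z=hλ:
  k1=λy_n ⇒ h·k1=z·y_n;  k2=λ(1+3/4z)y_n ⇒ h·k2=z(1+3/4z)y_n
  y_{n+1}/y_n = 1 − 5/11z + 16/11z(1+3/4z) = 1 + z + 12/11z²
  R(z) = 1 + z + 12/11z².

Boundary: |R(x)|=1, x<0.
x=-1.75: |R|=2.5909
R=1: x+12/11x²=0 ⇒ x=−11/12=-0.9167; min R=1−1/(4·12/11)=0.7708>−1
Confirm numerically:
  x=-0.856: |R|=0.94335 <1
  x=-0.690: |R|=0.82938 <1
  x=-0.589: |R|=0.78946 <1
  x=-0.506: |R|=0.77331 <1
  x=-1.128: |R|=1.26006 >1
  x=-0.979: |R|=1.06657 >1
So |R|<1 on (-0.9167, 0).

left endpoint -0.9167.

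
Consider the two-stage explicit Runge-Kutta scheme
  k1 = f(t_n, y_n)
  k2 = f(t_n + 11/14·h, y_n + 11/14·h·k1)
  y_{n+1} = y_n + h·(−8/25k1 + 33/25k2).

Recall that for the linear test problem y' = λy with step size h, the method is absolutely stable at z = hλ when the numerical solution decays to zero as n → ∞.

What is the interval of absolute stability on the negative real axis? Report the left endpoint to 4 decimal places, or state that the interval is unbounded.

z∈(-0.9642,0).

Test eqn y'=λy, z=hλ:
  k1=λy_n ⇒ h·k1=z·y_n;  k2=λ(1+11/14z)y_n ⇒ h·k2=z(1+11/14z)y_n
  y_{n+1}/y_n = 1 − 8/25z + 33/25z(1+11/14z) = 1 + z + 363/350z²
  ⇒ R(z) = 1 + z + 363/350z².

Need |R(x)|<1, x<0.
x=-1.57: |R|=1.9865
R=1: x+363/350x²=0 ⇒ x=−350/363=-0.9642; min R=1−1/(4·363/350)=0.7590>−1
Confirm numerically:
  x=-0.905: |R|=0.94445 <1
  x=-0.804: |R|=0.86643 <1
  x=-0.704: |R|=0.81002 <1
  x=-1.338: |R|=1.51874 >1
  x=-1.228: |R|=1.33599 >1
  x=-1.137: |R|=1.20379 >1
Interval (-0.9642, 0).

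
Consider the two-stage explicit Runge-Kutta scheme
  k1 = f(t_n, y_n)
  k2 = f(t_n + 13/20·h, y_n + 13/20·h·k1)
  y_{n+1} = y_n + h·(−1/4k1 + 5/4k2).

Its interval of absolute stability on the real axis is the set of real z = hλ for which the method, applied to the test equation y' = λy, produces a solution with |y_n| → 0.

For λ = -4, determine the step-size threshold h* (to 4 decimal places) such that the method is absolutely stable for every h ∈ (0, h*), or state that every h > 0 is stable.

With y'=λy (z=hλ):
  k1=λy_n ⇒ h·k1=z·y_n;  k2=λ(1+13/20z)y_n ⇒ h·k2=z(1+13/20z)y_n
  y_{n+1}/y_n = 1 − 1/4z + 5/4z(1+13/20z) = 1 + z + 13/16z²
  Hence R(z) = 1 + z + 13/16z².

Boundary: |R(x)|=1, x<0.
x=-1.22: |R|=0.9893
R=1: x+13/16x²=0 ⇒ x=−16/13=-1.2308; min R=1−1/(4·13/16)=0.6923>−1
Confirm numerically:
  x=-1.180: |R|=0.95132 <1
  x=-0.914: |R|=0.76476 <1
  x=-0.504: |R|=0.70239 <1
  x=-1.712: |R|=1.66939 >1
  x=-1.711: |R|=1.66761 >1
Stable set (-1.2308, 0).

(-1.2308,0); λ=-4 ⇒ h* = (16/13)/4 = 0.3077.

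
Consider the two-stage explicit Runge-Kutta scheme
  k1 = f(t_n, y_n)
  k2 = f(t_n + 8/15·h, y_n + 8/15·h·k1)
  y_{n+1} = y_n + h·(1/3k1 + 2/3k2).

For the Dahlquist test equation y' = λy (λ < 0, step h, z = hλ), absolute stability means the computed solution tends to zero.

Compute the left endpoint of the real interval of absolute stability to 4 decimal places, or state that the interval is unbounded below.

On y'=λy, z=hλ:
  k1=λy_n ⇒ h·k1=z·y_n;  k2=λ(1+8/15z)y_n ⇒ h·k2=z(1+8/15z)y_n
  y_{n+1}/y_n = 1 + 1/3z + 2/3z(1+8/15z) = 1 + z + 16/45z²
  R(z) = 1 + z + 16/45z².

Find x<0 with |R(x)|<1.
x=-1.18: |R|=0.3151
R=1: x+16/45x²=0 ⇒ x=−45/16=-2.8125; min R=1−1/(4·16/45)=0.2969>−1
Confirm numerically:
  x=-2.388: |R|=0.63957 <1
  x=-2.250: |R|=0.55000 <1
  x=-2.094: |R|=0.46505 <1
  x=-1.862: |R|=0.37073 <1
  x=-3.405: |R|=1.71732 >1
  x=-3.002: |R|=1.20227 >1
Interval (-2.8125, 0).

left endpoint -2.8125.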